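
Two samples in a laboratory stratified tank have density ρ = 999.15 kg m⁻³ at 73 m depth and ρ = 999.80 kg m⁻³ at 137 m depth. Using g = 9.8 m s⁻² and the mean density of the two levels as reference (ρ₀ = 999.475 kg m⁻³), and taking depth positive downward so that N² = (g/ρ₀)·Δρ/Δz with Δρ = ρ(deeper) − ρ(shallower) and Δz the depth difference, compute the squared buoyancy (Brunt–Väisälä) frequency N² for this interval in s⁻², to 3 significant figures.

Δρ = 999.80 − 999.15 = 0.65 kg m⁻³ over Δz = 137 − 73 = 64 m.
N² = (9.8/999.475) × (0.65/64) = 9.9584 × 10⁻⁵ s⁻² ≈ 9.96 × 10⁻⁵ s⁻².
Since Δρ > 0 the layer is stably stratified.

9.96 × 10⁻⁵ s⁻²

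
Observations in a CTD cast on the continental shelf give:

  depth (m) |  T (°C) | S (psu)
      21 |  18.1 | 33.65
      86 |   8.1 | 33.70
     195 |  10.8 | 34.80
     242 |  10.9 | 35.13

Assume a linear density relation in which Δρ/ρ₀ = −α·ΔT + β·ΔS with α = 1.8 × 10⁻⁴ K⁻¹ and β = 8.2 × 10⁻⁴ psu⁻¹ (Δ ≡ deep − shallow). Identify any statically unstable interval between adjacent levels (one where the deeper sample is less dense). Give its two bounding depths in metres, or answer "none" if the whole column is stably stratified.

none

Evaluate Δρ/ρ₀ = −αΔT + βΔS across each adjacent pair:
  21–86 m: −αΔT+βΔS = −(1.8 × 10⁻⁴)(-10.0)+(8.2 × 10⁻⁴)(+0.05) = 1.8 × 10⁻³ → stable
  86–195 m: −αΔT+βΔS = −(1.8 × 10⁻⁴)(+2.7)+(8.2 × 10⁻⁴)(+1.10) = 4.2 × 10⁻⁴ → stable
  195–242 m: −αΔT+βΔS = −(1.8 × 10⁻⁴)(+0.1)+(8.2 × 10⁻⁴)(+0.33) = 2.5 × 10⁻⁴ → stable
Every interval has Δρ > 0: the column is stably stratified throughout.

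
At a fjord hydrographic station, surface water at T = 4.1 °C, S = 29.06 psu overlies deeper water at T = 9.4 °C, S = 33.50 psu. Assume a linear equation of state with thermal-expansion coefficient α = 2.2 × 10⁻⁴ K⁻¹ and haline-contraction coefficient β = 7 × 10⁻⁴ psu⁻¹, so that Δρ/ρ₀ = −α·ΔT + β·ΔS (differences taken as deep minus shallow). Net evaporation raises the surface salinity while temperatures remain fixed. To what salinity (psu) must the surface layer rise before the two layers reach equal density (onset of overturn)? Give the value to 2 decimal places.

Neutral buoyancy requires −α(T_deep − T_surf) + β(S_deep − S_surf′) = 0.
S_surf′ = S_deep − (α/β)·ΔT = 33.50 − (2.2 × 10⁻⁴/7 × 10⁻⁴)·(+5.3) = 31.8343 psu.
Increase required: 31.8343 − 29.06 = 2.7743 psu.

31.83 psu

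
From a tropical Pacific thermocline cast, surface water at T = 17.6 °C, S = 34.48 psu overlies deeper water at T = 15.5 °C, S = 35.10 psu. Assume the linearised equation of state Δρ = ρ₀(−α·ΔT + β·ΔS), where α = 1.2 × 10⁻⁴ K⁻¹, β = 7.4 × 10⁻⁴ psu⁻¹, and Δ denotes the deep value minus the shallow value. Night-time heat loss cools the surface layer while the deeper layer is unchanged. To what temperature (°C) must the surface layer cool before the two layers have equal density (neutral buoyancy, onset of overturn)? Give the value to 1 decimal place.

Neutral buoyancy requires Δρ = 0, i.e. −α(T_deep − T_surf′) + β(S_deep − S_surf) = 0.
T_surf′ = T_deep − (β/α)·ΔS = 15.5 − (7.4 × 10⁻⁴/1.2 × 10⁻⁴)·(+0.62) = 11.677 °C.
Cooling required: 17.6 − (11.677) = 5.923 °C.

11.7 °C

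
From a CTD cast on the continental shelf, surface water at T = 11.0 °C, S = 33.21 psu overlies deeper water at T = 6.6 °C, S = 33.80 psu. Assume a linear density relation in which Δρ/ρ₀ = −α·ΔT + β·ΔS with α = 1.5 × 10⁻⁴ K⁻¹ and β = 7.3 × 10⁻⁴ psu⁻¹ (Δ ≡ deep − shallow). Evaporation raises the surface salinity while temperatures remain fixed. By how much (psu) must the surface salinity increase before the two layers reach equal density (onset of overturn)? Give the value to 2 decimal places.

Neutral buoyancy requires −α(T_deep − T_surf) + β(S_deep − S_surf′) = 0.
S_surf′ = S_deep − (α/β)·ΔT = 33.80 − (1.5 × 10⁻⁴/7.3 × 10⁻⁴)·(-4.4) = 34.7041 psu.
Increase required: 34.7041 − 33.21 = 1.4941 psu.

1.49 psu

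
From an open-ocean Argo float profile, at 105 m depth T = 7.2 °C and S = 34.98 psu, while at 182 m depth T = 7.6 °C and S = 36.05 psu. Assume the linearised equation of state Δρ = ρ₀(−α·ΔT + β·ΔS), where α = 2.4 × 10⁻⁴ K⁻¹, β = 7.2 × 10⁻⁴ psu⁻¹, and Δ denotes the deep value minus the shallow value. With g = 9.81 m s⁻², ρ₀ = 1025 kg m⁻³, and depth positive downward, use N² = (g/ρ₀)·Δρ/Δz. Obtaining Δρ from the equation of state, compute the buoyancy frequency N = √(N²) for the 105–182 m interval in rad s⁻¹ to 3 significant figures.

ΔT = +0.4 K, ΔS = +1.07 psu (deep − shallow).
Δρ/ρ₀ = −αΔT + βΔS = -9.60 × 10⁻⁵ + 7.704 × 10⁻⁴ = 6.744 × 10⁻⁴, so Δρ ≈ 0.6913 kg m⁻³.
N² = (g/ρ₀)·Δρ/Δz = g·(Δρ/ρ₀)/Δz = 9.81 × 6.744 × 10⁻⁴ / 77 = 8.5920 × 10⁻⁵ s⁻².
N = √(8.5920 × 10⁻⁵) = 9.2693 × 10⁻³ rad s⁻¹ ≈ 9.27 × 10⁻³ rad s⁻¹.

9.27 × 10⁻³ rad s⁻¹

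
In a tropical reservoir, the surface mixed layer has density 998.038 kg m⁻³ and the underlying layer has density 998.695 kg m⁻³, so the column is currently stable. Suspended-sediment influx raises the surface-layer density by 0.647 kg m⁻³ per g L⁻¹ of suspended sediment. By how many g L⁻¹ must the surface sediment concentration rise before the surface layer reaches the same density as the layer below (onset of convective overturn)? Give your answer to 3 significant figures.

Density deficit of the surface layer: 998.695 − 998.038 = 0.657 kg m⁻³.
Required change = 0.657 / 0.647 = 1.02 g L⁻¹.

1.02 g L⁻¹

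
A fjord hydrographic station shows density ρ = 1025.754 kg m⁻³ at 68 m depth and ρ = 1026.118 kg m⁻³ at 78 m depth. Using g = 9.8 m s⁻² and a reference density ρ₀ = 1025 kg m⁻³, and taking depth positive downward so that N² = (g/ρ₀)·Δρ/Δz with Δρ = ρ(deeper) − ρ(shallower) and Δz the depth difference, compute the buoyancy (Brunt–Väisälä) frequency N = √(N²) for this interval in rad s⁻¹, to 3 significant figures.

Δρ = 1026.118 − 1025.754 = 0.364 kg m⁻³ over Δz = 78 − 68 = 10 m.
N² = (9.8/1025) × (0.364/10) = 3.4802 × 10⁻⁴ s⁻².
N = √(3.4802 × 10⁻⁴) = 0.018655 rad s⁻¹ ≈ 0.0187 rad s⁻¹.

0.0187 rad s⁻¹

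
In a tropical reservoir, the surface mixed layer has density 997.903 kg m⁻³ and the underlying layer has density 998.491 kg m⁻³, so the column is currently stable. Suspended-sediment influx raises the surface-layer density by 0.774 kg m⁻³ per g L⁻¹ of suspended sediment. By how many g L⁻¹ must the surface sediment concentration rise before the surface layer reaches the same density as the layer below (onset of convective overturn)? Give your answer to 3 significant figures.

Density deficit of the surface layer: 998.491 − 997.903 = 0.588 kg m⁻³.
Required change = 0.588 / 0.774 = 0.760 g L⁻¹.

0.760 g L⁻¹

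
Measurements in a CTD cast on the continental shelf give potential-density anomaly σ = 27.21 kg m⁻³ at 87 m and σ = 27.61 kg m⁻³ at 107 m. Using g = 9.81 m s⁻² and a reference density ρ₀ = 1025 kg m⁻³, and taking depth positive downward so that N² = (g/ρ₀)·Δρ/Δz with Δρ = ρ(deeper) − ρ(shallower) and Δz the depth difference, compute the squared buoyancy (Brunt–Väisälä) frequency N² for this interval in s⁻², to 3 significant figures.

1.91 × 10⁻⁴ s⁻²

Δρ = 1027.61 − 1027.21 = 0.40 kg m⁻³ over Δz = 107 − 87 = 20 m.
N² = (9.81/1025) × (0.40/20) = 1.9141 × 10⁻⁴ s⁻² ≈ 1.91 × 10⁻⁴ s⁻².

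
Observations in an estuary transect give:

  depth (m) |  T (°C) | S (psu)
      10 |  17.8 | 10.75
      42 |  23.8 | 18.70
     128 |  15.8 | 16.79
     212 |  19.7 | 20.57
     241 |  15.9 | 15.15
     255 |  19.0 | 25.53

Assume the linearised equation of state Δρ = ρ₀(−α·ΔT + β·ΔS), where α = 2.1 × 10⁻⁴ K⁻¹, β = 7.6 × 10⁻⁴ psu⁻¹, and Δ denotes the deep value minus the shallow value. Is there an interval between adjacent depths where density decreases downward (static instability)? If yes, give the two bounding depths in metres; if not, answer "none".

Evaluate Δρ/ρ₀ = −αΔT + βΔS across each adjacent pair:
  10–42 m: −αΔT+βΔS = −(2.1 × 10⁻⁴)(+6.0)+(7.6 × 10⁻⁴)(+7.95) = 4.8 × 10⁻³ → stable
  42–128 m: −αΔT+βΔS = −(2.1 × 10⁻⁴)(-8.0)+(7.6 × 10⁻⁴)(-1.91) = 2.3 × 10⁻⁴ → stable
  128–212 m: −αΔT+βΔS = −(2.1 × 10⁻⁴)(+3.9)+(7.6 × 10⁻⁴)(+3.78) = 2.1 × 10⁻³ → stable
  212–241 m: −αΔT+βΔS = −(2.1 × 10⁻⁴)(-3.8)+(7.6 × 10⁻⁴)(-5.42) = -3.3 × 10⁻³ → UNSTABLE
  241–255 m: −αΔT+βΔS = −(2.1 × 10⁻⁴)(+3.1)+(7.6 × 10⁻⁴)(+10.38) = 7.2 × 10⁻³ → stable
The 212–241 m interval has Δρ < 0: lighter water underlies denser water.

212–241 m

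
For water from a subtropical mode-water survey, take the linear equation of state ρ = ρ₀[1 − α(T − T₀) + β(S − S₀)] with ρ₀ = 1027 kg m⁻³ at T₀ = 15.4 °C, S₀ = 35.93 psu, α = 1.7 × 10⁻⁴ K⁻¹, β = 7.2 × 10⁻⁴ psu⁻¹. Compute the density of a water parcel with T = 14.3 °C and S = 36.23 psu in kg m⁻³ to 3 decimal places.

T − T₀ = -1.1 K, S − S₀ = +0.30 psu.
Bracket = 1 − α·(-1.1) + β·(+0.30) = 1 + (4.03 × 10⁻⁴) = 1.0004030.
ρ = 1027 × 1.0004030 = 1027.414 kg m⁻³.

1027.414 kg m⁻³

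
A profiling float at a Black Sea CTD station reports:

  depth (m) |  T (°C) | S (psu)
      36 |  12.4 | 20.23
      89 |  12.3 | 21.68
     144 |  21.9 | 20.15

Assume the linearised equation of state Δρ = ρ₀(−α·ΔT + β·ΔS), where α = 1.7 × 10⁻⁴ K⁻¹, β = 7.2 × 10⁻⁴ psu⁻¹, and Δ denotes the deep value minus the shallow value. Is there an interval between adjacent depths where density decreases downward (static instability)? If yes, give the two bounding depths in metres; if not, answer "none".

89–144 m

Evaluate Δρ/ρ₀ = −αΔT + βΔS across each adjacent pair:
  36–89 m: −αΔT+βΔS = −(1.7 × 10⁻⁴)(-0.1)+(7.2 × 10⁻⁴)(+1.45) = 1.1 × 10⁻³ → stable
  89–144 m: −αΔT+βΔS = −(1.7 × 10⁻⁴)(+9.6)+(7.2 × 10⁻⁴)(-1.53) = -2.7 × 10⁻³ → UNSTABLE
The 89–144 m interval has Δρ < 0: lighter water underlies denser water.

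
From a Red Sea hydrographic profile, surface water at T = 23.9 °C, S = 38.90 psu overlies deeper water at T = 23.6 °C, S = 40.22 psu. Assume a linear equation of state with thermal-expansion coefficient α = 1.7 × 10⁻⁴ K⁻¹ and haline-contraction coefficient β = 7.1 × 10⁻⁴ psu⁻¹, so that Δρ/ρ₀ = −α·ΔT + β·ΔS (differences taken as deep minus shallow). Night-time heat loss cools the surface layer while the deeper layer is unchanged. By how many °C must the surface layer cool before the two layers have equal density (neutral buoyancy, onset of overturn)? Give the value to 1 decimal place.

Neutral buoyancy requires Δρ = 0, i.e. −α(T_deep − T_surf′) + β(S_deep − S_surf) = 0.
T_surf′ = T_deep − (β/α)·ΔS = 23.6 − (7.1 × 10⁻⁴/1.7 × 10⁻⁴)·(+1.32) = 18.087 °C.
Cooling required: 23.9 − (18.087) = 5.813 °C.

5.8 °C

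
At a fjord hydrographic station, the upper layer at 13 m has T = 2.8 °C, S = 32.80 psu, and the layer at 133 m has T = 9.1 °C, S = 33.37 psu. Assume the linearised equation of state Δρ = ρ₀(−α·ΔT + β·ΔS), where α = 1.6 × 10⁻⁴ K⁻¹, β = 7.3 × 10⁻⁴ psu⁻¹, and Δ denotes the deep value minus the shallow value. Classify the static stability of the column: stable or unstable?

ΔT = 9.1 − 2.8 = +6.3 K and ΔS = 33.37 − 32.80 = +0.57 psu (deep − shallow).
−αΔT = -1.008 × 10⁻³; βΔS = 4.161 × 10⁻⁴; sum Δρ/ρ₀ = -5.919 × 10⁻⁴.
Δρ/ρ₀ < 0, so Δρ < 0: deeper water is lighter → statically unstable; the column would overturn.

unstable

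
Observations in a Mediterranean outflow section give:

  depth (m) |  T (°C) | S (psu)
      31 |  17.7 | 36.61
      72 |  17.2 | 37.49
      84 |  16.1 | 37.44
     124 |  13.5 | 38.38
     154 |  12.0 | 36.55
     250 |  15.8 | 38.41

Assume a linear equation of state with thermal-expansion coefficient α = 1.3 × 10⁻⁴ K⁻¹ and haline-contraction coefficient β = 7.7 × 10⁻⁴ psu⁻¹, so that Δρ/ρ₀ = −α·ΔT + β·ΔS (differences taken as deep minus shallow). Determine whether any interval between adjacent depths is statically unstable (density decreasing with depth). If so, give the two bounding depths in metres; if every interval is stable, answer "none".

124–154 m

Evaluate Δρ/ρ₀ = −αΔT + βΔS across each adjacent pair:
  31–72 m: −αΔT+βΔS = −(1.3 × 10⁻⁴)(-0.5)+(7.7 × 10⁻⁴)(+0.88) = 7.4 × 10⁻⁴ → stable
  72–84 m: −αΔT+βΔS = −(1.3 × 10⁻⁴)(-1.1)+(7.7 × 10⁻⁴)(-0.05) = 1.0 × 10⁻⁴ → stable
  84–124 m: −αΔT+βΔS = −(1.3 × 10⁻⁴)(-2.6)+(7.7 × 10⁻⁴)(+0.94) = 1.1 × 10⁻³ → stable
  124–154 m: −αΔT+βΔS = −(1.3 × 10⁻⁴)(-1.5)+(7.7 × 10⁻⁴)(-1.83) = -1.2 × 10⁻³ → UNSTABLE
  154–250 m: −αΔT+βΔS = −(1.3 × 10⁻⁴)(+3.8)+(7.7 × 10⁻⁴)(+1.86) = 9.4 × 10⁻⁴ → stable
The 124–154 m interval has Δρ < 0: lighter water underlies denser water.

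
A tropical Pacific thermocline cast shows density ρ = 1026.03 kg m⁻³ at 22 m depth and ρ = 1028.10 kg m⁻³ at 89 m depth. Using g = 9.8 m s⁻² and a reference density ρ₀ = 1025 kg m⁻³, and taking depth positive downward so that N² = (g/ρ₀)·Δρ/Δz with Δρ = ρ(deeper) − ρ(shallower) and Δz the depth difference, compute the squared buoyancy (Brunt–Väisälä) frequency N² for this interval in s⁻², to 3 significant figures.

2.95 × 10⁻⁴ s⁻²

Δρ = 1028.10 − 1026.03 = 2.07 kg m⁻³ over Δz = 89 − 22 = 67 m.
N² = (9.8/1025) × (2.07/67) = 2.9539 × 10⁻⁴ s⁻² ≈ 2.95 × 10⁻⁴ s⁻².
Since Δρ > 0 the layer is stably stratified.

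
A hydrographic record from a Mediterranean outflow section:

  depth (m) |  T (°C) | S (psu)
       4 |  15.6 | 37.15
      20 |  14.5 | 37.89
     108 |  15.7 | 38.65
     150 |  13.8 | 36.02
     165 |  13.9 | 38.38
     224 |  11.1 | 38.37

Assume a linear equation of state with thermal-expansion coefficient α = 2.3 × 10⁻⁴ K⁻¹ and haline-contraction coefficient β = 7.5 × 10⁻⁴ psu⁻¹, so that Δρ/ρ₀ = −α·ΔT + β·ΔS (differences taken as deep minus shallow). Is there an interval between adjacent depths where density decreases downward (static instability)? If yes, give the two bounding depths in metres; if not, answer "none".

Evaluate Δρ/ρ₀ = −αΔT + βΔS across each adjacent pair:
  4–20 m: −αΔT+βΔS = −(2.3 × 10⁻⁴)(-1.1)+(7.5 × 10⁻⁴)(+0.74) = 8.1 × 10⁻⁴ → stable
  20–108 m: −αΔT+βΔS = −(2.3 × 10⁻⁴)(+1.2)+(7.5 × 10⁻⁴)(+0.76) = 2.9 × 10⁻⁴ → stable
  108–150 m: −αΔT+βΔS = −(2.3 × 10⁻⁴)(-1.9)+(7.5 × 10⁻⁴)(-2.63) = -1.5 × 10⁻³ → UNSTABLE
  150–165 m: −αΔT+βΔS = −(2.3 × 10⁻⁴)(+0.1)+(7.5 × 10⁻⁴)(+2.36) = 1.7 × 10⁻³ → stable
  165–224 m: −αΔT+βΔS = −(2.3 × 10⁻⁴)(-2.8)+(7.5 × 10⁻⁴)(-0.01) = 6.4 × 10⁻⁴ → stable
The 108–150 m interval has Δρ < 0: lighter water underlies denser water.

108–150 m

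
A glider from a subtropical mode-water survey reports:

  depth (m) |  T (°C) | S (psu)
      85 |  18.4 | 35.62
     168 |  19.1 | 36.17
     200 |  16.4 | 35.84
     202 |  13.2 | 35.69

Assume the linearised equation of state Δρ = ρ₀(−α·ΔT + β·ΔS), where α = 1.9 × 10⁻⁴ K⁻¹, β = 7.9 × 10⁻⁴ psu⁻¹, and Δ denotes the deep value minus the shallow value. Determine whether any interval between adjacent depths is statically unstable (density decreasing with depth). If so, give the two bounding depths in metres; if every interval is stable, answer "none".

none

Evaluate Δρ/ρ₀ = −αΔT + βΔS across each adjacent pair:
  85–168 m: −αΔT+βΔS = −(1.9 × 10⁻⁴)(+0.7)+(7.9 × 10⁻⁴)(+0.55) = 3.0 × 10⁻⁴ → stable
  168–200 m: −αΔT+βΔS = −(1.9 × 10⁻⁴)(-2.7)+(7.9 × 10⁻⁴)(-0.33) = 2.5 × 10⁻⁴ → stable
  200–202 m: −αΔT+βΔS = −(1.9 × 10⁻⁴)(-3.2)+(7.9 × 10⁻⁴)(-0.15) = 4.9 × 10⁻⁴ → stable
Every interval has Δρ > 0: the column is stably stratified throughout.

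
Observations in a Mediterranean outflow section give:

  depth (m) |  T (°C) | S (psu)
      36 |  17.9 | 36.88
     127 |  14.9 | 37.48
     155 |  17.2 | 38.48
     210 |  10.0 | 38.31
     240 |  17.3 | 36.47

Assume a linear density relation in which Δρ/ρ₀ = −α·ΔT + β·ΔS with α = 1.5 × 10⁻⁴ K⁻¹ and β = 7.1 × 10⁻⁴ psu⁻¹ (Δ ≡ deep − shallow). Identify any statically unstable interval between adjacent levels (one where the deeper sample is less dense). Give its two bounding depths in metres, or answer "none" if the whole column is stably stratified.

Evaluate Δρ/ρ₀ = −αΔT + βΔS across each adjacent pair:
  36–127 m: −αΔT+βΔS = −(1.5 × 10⁻⁴)(-3.0)+(7.1 × 10⁻⁴)(+0.60) = 8.8 × 10⁻⁴ → stable
  127–155 m: −αΔT+βΔS = −(1.5 × 10⁻⁴)(+2.3)+(7.1 × 10⁻⁴)(+1.00) = 3.7 × 10⁻⁴ → stable
  155–210 m: −αΔT+βΔS = −(1.5 × 10⁻⁴)(-7.2)+(7.1 × 10⁻⁴)(-0.17) = 9.6 × 10⁻⁴ → stable
  210–240 m: −αΔT+βΔS = −(1.5 × 10⁻⁴)(+7.3)+(7.1 × 10⁻⁴)(-1.84) = -2.4 × 10⁻³ → UNSTABLE
The 210–240 m interval has Δρ < 0: lighter water underlies denser water.

210–240 m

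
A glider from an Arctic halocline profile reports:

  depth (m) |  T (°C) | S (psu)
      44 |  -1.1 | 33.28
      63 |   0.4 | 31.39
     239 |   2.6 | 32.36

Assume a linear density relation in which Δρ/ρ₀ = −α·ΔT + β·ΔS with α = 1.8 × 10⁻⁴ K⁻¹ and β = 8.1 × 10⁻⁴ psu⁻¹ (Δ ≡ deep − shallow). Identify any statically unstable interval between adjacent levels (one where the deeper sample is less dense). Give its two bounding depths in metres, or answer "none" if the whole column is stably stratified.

44–63 m

Evaluate Δρ/ρ₀ = −αΔT + βΔS across each adjacent pair:
  44–63 m: −αΔT+βΔS = −(1.8 × 10⁻⁴)(+1.5)+(8.1 × 10⁻⁴)(-1.89) = -1.8 × 10⁻³ → UNSTABLE
  63–239 m: −αΔT+βΔS = −(1.8 × 10⁻⁴)(+2.2)+(8.1 × 10⁻⁴)(+0.97) = 3.9 × 10⁻⁴ → stable
The 44–63 m interval has Δρ < 0: lighter water underlies denser water.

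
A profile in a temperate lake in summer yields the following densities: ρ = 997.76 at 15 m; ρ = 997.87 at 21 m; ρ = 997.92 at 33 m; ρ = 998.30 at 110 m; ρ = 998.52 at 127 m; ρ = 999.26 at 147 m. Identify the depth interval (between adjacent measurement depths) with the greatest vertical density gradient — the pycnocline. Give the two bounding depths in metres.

Compute the density gradient over each adjacent pair:
  15–21 m: Δρ/Δz = 0.11/6 = 0.018 kg m⁻⁴
  21–33 m: Δρ/Δz = 0.05/12 = 4.2 × 10⁻³ kg m⁻⁴
  33–110 m: Δρ/Δz = 0.38/77 = 4.9 × 10⁻³ kg m⁻⁴
  110–127 m: Δρ/Δz = 0.22/17 = 0.013 kg m⁻⁴
  127–147 m: Δρ/Δz = 0.74/20 = 0.037 kg m⁻⁴
The largest gradient is in the 127–147 m interval — the pycnocline.

127–147 m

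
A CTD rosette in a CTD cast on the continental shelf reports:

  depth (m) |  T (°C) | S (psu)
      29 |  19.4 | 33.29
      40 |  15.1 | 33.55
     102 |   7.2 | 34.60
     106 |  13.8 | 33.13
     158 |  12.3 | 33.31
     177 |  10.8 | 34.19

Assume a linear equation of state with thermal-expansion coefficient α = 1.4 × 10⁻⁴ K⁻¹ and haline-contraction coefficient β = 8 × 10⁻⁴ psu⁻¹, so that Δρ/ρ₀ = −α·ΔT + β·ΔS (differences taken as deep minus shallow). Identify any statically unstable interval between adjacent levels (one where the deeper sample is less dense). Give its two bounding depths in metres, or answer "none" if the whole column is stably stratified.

Evaluate Δρ/ρ₀ = −αΔT + βΔS across each adjacent pair:
  29–40 m: −αΔT+βΔS = −(1.4 × 10⁻⁴)(-4.3)+(8 × 10⁻⁴)(+0.26) = 8.1 × 10⁻⁴ → stable
  40–102 m: −αΔT+βΔS = −(1.4 × 10⁻⁴)(-7.9)+(8 × 10⁻⁴)(+1.05) = 1.9 × 10⁻³ → stable
  102–106 m: −αΔT+βΔS = −(1.4 × 10⁻⁴)(+6.6)+(8 × 10⁻⁴)(-1.47) = -2.1 × 10⁻³ → UNSTABLE
  106–158 m: −αΔT+βΔS = −(1.4 × 10⁻⁴)(-1.5)+(8 × 10⁻⁴)(+0.18) = 3.5 × 10⁻⁴ → stable
  158–177 m: −αΔT+βΔS = −(1.4 × 10⁻⁴)(-1.5)+(8 × 10⁻⁴)(+0.88) = 9.1 × 10⁻⁴ → stable
The 102–106 m interval has Δρ < 0: lighter water underlies denser water.

102–106 m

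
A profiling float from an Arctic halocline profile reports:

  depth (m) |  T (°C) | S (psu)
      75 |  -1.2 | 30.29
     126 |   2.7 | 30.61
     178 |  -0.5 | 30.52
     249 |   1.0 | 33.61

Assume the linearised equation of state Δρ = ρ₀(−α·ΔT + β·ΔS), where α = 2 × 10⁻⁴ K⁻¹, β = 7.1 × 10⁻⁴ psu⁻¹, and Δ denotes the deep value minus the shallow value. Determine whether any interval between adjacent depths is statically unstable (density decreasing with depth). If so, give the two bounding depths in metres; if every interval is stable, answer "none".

75–126 m

Evaluate Δρ/ρ₀ = −αΔT + βΔS across each adjacent pair:
  75–126 m: −αΔT+βΔS = −(2 × 10⁻⁴)(+3.9)+(7.1 × 10⁻⁴)(+0.32) = -5.5 × 10⁻⁴ → UNSTABLE
  126–178 m: −αΔT+βΔS = −(2 × 10⁻⁴)(-3.2)+(7.1 × 10⁻⁴)(-0.09) = 5.8 × 10⁻⁴ → stable
  178–249 m: −αΔT+βΔS = −(2 × 10⁻⁴)(+1.5)+(7.1 × 10⁻⁴)(+3.09) = 1.9 × 10⁻³ → stable
The 75–126 m interval has Δρ < 0: lighter water underlies denser water.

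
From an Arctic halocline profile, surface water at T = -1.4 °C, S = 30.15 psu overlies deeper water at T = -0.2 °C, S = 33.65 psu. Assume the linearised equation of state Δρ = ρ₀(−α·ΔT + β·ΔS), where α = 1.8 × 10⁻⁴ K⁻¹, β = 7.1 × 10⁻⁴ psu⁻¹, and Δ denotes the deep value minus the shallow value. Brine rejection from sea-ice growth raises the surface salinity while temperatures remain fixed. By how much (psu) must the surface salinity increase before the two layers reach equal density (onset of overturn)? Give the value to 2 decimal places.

Neutral buoyancy requires −α(T_deep − T_surf) + β(S_deep − S_surf′) = 0.
S_surf′ = S_deep − (α/β)·ΔT = 33.65 − (1.8 × 10⁻⁴/7.1 × 10⁻⁴)·(+1.2) = 33.3458 psu.
Increase required: 33.3458 − 30.15 = 3.1958 psu.

3.20 psu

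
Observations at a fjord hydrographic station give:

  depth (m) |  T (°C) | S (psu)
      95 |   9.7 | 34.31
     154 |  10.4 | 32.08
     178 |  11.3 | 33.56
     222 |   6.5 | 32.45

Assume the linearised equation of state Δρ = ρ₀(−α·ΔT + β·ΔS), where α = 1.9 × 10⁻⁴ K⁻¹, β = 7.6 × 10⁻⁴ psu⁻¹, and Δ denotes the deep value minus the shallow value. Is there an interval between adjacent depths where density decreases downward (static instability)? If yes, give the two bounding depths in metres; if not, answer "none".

95–154 m

Evaluate Δρ/ρ₀ = −αΔT + βΔS across each adjacent pair:
  95–154 m: −αΔT+βΔS = −(1.9 × 10⁻⁴)(+0.7)+(7.6 × 10⁻⁴)(-2.23) = -1.8 × 10⁻³ → UNSTABLE
  154–178 m: −αΔT+βΔS = −(1.9 × 10⁻⁴)(+0.9)+(7.6 × 10⁻⁴)(+1.48) = 9.5 × 10⁻⁴ → stable
  178–222 m: −αΔT+βΔS = −(1.9 × 10⁻⁴)(-4.8)+(7.6 × 10⁻⁴)(-1.11) = 6.8 × 10⁻⁵ → stable
The 95–154 m interval has Δρ < 0: lighter water underlies denser water.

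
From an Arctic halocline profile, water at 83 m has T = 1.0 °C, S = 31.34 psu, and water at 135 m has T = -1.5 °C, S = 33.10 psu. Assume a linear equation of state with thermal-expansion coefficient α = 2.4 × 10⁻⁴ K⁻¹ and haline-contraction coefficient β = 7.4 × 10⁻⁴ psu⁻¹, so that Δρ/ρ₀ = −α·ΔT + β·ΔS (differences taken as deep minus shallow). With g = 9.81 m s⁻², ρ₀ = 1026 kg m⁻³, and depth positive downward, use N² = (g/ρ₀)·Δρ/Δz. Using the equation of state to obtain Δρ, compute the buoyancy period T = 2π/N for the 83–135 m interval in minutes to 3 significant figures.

ΔT = -2.5 K, ΔS = +1.76 psu (deep − shallow).
Δρ/ρ₀ = −αΔT + βΔS = 6.00 × 10⁻⁴ + 1.3024 × 10⁻³ = 1.9024 × 10⁻³, so Δρ ≈ 1.952 kg m⁻³.
N² = (g/ρ₀)·Δρ/Δz = g·(Δρ/ρ₀)/Δz = 9.81 × 1.9024 × 10⁻³ / 52 = 3.5890 × 10⁻⁴ s⁻².
N = √(3.5890 × 10⁻⁴) = 0.018945 rad s⁻¹ → T = 2π/N = 331.65 s = 5.5275 min ≈ 5.53 min.

5.53 min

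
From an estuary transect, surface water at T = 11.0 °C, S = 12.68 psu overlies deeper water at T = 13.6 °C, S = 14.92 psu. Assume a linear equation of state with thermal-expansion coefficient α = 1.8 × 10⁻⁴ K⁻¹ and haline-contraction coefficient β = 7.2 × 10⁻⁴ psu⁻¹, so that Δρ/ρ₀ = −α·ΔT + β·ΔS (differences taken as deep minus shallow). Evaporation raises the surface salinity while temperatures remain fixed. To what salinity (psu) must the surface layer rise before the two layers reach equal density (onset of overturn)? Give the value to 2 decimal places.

Neutral buoyancy requires −α(T_deep − T_surf) + β(S_deep − S_surf′) = 0.
S_surf′ = S_deep − (α/β)·ΔT = 14.92 − (1.8 × 10⁻⁴/7.2 × 10⁻⁴)·(+2.6) = 14.2700 psu.
Increase required: 14.2700 − 12.68 = 1.5900 psu.

14.27 psu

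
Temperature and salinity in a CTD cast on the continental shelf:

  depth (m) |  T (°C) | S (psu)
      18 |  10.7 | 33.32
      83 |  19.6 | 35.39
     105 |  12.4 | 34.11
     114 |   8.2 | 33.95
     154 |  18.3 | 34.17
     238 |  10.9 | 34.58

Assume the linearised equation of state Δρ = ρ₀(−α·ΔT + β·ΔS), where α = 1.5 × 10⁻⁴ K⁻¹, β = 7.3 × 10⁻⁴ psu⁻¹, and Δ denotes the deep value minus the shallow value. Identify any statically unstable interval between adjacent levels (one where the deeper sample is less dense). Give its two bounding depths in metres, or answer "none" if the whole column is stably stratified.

114–154 m

Evaluate Δρ/ρ₀ = −αΔT + βΔS across each adjacent pair:
  18–83 m: −αΔT+βΔS = −(1.5 × 10⁻⁴)(+8.9)+(7.3 × 10⁻⁴)(+2.07) = 1.8 × 10⁻⁴ → stable
  83–105 m: −αΔT+βΔS = −(1.5 × 10⁻⁴)(-7.2)+(7.3 × 10⁻⁴)(-1.28) = 1.5 × 10⁻⁴ → stable
  105–114 m: −αΔT+βΔS = −(1.5 × 10⁻⁴)(-4.2)+(7.3 × 10⁻⁴)(-0.16) = 5.1 × 10⁻⁴ → stable
  114–154 m: −αΔT+βΔS = −(1.5 × 10⁻⁴)(+10.1)+(7.3 × 10⁻⁴)(+0.22) = -1.4 × 10⁻³ → UNSTABLE
  154–238 m: −αΔT+βΔS = −(1.5 × 10⁻⁴)(-7.4)+(7.3 × 10⁻⁴)(+0.41) = 1.4 × 10⁻³ → stable
The 114–154 m interval has Δρ < 0: lighter water underlies denser water.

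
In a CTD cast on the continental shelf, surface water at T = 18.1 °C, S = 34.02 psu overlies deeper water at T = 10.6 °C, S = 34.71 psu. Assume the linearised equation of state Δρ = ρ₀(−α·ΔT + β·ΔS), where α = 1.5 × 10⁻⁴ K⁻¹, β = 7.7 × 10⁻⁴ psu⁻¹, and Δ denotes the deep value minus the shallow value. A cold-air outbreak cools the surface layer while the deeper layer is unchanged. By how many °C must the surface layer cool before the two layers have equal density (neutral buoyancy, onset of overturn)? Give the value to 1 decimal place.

11.0 °C

Neutral buoyancy requires Δρ = 0, i.e. −α(T_deep − T_surf′) + β(S_deep − S_surf) = 0.
T_surf′ = T_deep − (β/α)·ΔS = 10.6 − (7.7 × 10⁻⁴/1.5 × 10⁻⁴)·(+0.69) = 7.058 °C.
Cooling required: 18.1 − (7.058) = 11.042 °C.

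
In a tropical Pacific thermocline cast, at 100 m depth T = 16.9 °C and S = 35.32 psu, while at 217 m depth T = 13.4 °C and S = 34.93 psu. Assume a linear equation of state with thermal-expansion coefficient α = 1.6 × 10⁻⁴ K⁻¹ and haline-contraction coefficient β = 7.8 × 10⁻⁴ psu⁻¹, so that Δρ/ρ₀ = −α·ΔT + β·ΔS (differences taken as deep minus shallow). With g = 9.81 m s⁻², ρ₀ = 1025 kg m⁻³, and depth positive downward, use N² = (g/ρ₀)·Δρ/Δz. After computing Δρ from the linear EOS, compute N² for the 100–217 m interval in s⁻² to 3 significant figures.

ΔT = -3.5 K, ΔS = -0.39 psu (deep − shallow).
Δρ/ρ₀ = −αΔT + βΔS = 5.60 × 10⁻⁴ − 3.042 × 10⁻⁴ = 2.558 × 10⁻⁴, so Δρ ≈ 0.2622 kg m⁻³.
N² = (g/ρ₀)·Δρ/Δz = g·(Δρ/ρ₀)/Δz = 9.81 × 2.558 × 10⁻⁴ / 117 = 2.1448 × 10⁻⁵ s⁻² ≈ 2.14 × 10⁻⁵ s⁻².

2.14 × 10⁻⁵ s⁻²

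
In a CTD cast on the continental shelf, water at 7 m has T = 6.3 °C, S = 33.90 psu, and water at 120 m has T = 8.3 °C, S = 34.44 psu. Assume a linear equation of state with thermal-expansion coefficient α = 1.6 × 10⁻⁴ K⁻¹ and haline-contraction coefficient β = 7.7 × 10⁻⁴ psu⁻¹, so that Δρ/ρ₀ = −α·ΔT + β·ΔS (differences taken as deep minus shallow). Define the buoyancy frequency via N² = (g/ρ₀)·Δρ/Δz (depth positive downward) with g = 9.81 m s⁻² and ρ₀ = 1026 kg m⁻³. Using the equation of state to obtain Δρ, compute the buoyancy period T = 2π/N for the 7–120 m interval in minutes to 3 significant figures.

ΔT = +2.0 K, ΔS = +0.54 psu (deep − shallow).
Δρ/ρ₀ = −αΔT + βΔS = -3.20 × 10⁻⁴ + 4.158 × 10⁻⁴ = 9.58 × 10⁻⁵, so Δρ ≈ 0.09829 kg m⁻³.
N² = (g/ρ₀)·Δρ/Δz = g·(Δρ/ρ₀)/Δz = 9.81 × 9.58 × 10⁻⁵ / 113 = 8.3168 × 10⁻⁶ s⁻².
N = √(8.3168 × 10⁻⁶) = 2.8839 × 10⁻³ rad s⁻¹ → T = 2π/N = 2.1787 × 10³ s = 36.312 min ≈ 36.3 min.

36.3 min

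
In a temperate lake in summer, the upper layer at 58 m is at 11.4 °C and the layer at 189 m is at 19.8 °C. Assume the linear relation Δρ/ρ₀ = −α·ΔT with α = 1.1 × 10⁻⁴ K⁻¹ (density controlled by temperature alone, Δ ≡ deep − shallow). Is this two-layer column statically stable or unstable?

ΔT = 19.8 − 11.4 = +8.4 K, so Δρ/ρ₀ = −αΔT = -9.24 × 10⁻⁴.
Δρ/ρ₀ < 0, so Δρ < 0: deeper water is lighter → statically unstable; the column would overturn.

unstable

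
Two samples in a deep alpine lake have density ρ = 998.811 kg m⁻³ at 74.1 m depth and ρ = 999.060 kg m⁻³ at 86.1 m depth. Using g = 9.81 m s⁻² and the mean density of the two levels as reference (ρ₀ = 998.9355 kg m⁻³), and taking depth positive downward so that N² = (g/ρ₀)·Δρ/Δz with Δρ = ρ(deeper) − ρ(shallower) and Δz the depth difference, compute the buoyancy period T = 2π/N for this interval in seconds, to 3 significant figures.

Δρ = 999.060 − 998.811 = 0.249 kg m⁻³ over Δz = 86.1 − 74.1 = 12 m.
N² = (9.81/998.9355) × (0.249/12) = 2.0377 × 10⁻⁴ s⁻².
N = √(2.0377 × 10⁻⁴) = 0.014275 rad s⁻¹, so T = 2π/N = 440.15 s ≈ 440 s.

440 s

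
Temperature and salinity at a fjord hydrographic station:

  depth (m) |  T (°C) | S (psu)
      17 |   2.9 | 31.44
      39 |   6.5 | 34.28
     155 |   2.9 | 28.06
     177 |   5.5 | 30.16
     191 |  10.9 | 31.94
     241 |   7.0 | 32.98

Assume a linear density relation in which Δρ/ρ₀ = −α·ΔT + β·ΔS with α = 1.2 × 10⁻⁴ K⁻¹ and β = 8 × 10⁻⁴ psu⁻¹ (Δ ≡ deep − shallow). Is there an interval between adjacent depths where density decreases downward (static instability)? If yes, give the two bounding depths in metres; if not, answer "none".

39–155 m

Evaluate Δρ/ρ₀ = −αΔT + βΔS across each adjacent pair:
  17–39 m: −αΔT+βΔS = −(1.2 × 10⁻⁴)(+3.6)+(8 × 10⁻⁴)(+2.84) = 1.8 × 10⁻³ → stable
  39–155 m: −αΔT+βΔS = −(1.2 × 10⁻⁴)(-3.6)+(8 × 10⁻⁴)(-6.22) = -4.5 × 10⁻³ → UNSTABLE
  155–177 m: −αΔT+βΔS = −(1.2 × 10⁻⁴)(+2.6)+(8 × 10⁻⁴)(+2.10) = 1.4 × 10⁻³ → stable
  177–191 m: −αΔT+βΔS = −(1.2 × 10⁻⁴)(+5.4)+(8 × 10⁻⁴)(+1.78) = 7.8 × 10⁻⁴ → stable
  191–241 m: −αΔT+βΔS = −(1.2 × 10⁻⁴)(-3.9)+(8 × 10⁻⁴)(+1.04) = 1.3 × 10⁻³ → stable
The 39–155 m interval has Δρ < 0: lighter water underlies denser water.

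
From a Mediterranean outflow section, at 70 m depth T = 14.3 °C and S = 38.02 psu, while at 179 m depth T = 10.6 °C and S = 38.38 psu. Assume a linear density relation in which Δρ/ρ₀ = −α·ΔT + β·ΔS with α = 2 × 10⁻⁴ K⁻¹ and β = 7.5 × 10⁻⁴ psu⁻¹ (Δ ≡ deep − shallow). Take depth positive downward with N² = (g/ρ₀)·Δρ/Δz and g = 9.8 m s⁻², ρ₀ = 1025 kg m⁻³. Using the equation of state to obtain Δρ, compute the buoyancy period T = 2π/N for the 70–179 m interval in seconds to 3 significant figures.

ΔT = -3.7 K, ΔS = +0.36 psu (deep − shallow).
Δρ/ρ₀ = −αΔT + βΔS = 7.40 × 10⁻⁴ + 2.70 × 10⁻⁴ = 1.01 × 10⁻³, so Δρ ≈ 1.035 kg m⁻³.
N² = (g/ρ₀)·Δρ/Δz = g·(Δρ/ρ₀)/Δz = 9.8 × 1.01 × 10⁻³ / 109 = 9.0807 × 10⁻⁵ s⁻².
N = √(9.0807 × 10⁻⁵) = 9.5293 × 10⁻³ rad s⁻¹ → T = 2π/N = 659.35 s ≈ 659 s.

659 s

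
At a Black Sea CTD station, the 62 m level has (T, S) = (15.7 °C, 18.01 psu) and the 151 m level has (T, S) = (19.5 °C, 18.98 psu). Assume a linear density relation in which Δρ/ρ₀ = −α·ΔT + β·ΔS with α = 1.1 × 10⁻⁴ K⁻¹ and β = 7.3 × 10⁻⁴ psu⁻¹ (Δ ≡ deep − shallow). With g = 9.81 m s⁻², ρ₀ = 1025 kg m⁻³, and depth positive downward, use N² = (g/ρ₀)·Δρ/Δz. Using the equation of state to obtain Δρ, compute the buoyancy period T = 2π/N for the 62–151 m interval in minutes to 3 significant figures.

18.5 min

ΔT = +3.8 K, ΔS = +0.97 psu (deep − shallow).
Δρ/ρ₀ = −αΔT + βΔS = -4.18 × 10⁻⁴ + 7.081 × 10⁻⁴ = 2.901 × 10⁻⁴, so Δρ ≈ 0.2974 kg m⁻³.
N² = (g/ρ₀)·Δρ/Δz = g·(Δρ/ρ₀)/Δz = 9.81 × 2.901 × 10⁻⁴ / 89 = 3.1976 × 10⁻⁵ s⁻².
N = √(3.1976 × 10⁻⁵) = 5.6547 × 10⁻³ rad s⁻¹ → T = 2π/N = 1.1111 × 10³ s = 18.518 min ≈ 18.5 min.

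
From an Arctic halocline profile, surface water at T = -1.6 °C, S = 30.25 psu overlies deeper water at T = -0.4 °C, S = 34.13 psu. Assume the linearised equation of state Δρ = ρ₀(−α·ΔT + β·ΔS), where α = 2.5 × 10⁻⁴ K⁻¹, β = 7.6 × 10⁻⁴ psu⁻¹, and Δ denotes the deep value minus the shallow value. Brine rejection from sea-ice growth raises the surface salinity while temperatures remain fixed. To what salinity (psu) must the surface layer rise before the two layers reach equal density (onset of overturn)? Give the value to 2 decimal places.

33.74 psu

Neutral buoyancy requires −α(T_deep − T_surf) + β(S_deep − S_surf′) = 0.
S_surf′ = S_deep − (α/β)·ΔT = 34.13 − (2.5 × 10⁻⁴/7.6 × 10⁻⁴)·(+1.2) = 33.7353 psu.
Increase required: 33.7353 − 30.25 = 3.4853 psu.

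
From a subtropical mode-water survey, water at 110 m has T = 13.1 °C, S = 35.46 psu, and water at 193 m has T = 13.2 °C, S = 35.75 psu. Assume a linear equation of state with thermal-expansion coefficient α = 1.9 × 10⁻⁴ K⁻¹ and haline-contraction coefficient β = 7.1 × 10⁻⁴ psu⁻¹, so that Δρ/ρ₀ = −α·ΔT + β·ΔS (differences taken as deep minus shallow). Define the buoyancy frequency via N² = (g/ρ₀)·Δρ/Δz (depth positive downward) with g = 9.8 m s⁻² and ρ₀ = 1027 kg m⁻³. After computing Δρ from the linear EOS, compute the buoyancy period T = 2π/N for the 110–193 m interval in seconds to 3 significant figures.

1.34 × 10³ s

ΔT = +0.1 K, ΔS = +0.29 psu (deep − shallow).
Δρ/ρ₀ = −αΔT + βΔS = -1.90 × 10⁻⁵ + 2.059 × 10⁻⁴ = 1.869 × 10⁻⁴, so Δρ ≈ 0.1919 kg m⁻³.
N² = (g/ρ₀)·Δρ/Δz = g·(Δρ/ρ₀)/Δz = 9.8 × 1.869 × 10⁻⁴ / 83 = 2.2068 × 10⁻⁵ s⁻².
N = √(2.2068 × 10⁻⁵) = 4.6977 × 10⁻³ rad s⁻¹ → T = 2π/N = 1.3375 × 10³ s ≈ 1.34 × 10³ s.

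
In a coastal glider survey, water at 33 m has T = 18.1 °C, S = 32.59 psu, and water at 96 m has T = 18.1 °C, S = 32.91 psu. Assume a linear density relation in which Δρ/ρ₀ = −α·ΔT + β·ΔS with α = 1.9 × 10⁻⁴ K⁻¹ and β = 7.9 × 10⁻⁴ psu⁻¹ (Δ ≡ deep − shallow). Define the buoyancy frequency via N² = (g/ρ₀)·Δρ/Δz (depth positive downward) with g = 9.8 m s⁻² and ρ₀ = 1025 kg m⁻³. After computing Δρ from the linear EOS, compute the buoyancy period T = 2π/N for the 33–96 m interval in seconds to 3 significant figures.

ΔT = +0.0 K, ΔS = +0.32 psu (deep − shallow).
Δρ/ρ₀ = −αΔT + βΔS = 0 + 2.528 × 10⁻⁴ = 2.528 × 10⁻⁴, so Δρ ≈ 0.2591 kg m⁻³.
N² = (g/ρ₀)·Δρ/Δz = g·(Δρ/ρ₀)/Δz = 9.8 × 2.528 × 10⁻⁴ / 63 = 3.9324 × 10⁻⁵ s⁻².
N = √(3.9324 × 10⁻⁵) = 6.2709 × 10⁻³ rad s⁻¹ → T = 2π/N = 1.0020 × 10³ s ≈ 1.00 × 10³ s.

1.00 × 10³ s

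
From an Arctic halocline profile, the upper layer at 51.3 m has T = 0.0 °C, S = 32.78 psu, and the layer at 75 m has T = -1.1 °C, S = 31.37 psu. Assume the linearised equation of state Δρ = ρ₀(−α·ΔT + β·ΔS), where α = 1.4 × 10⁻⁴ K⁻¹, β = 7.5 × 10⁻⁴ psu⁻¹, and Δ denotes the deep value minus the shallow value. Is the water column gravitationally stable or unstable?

ΔT = -1.1 − 0.0 = -1.1 K and ΔS = 31.37 − 32.78 = -1.41 psu (deep − shallow).
−αΔT = 1.54 × 10⁻⁴; βΔS = -1.0575 × 10⁻³; sum Δρ/ρ₀ = -9.035 × 10⁻⁴.
Δρ/ρ₀ < 0, so Δρ < 0: deeper water is lighter → statically unstable; the column would overturn.

unstable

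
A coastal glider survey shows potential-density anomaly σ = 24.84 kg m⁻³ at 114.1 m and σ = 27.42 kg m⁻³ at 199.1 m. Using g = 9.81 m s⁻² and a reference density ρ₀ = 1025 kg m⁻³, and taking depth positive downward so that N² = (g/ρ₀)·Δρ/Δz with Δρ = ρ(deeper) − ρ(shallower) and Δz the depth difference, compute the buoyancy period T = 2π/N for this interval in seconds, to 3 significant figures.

369 s

Δρ = 1027.42 − 1024.84 = 2.58 kg m⁻³ over Δz = 199.1 − 114.1 = 85 m.
N² = (9.81/1025) × (2.58/85) = 2.9050 × 10⁻⁴ s⁻².
N = √(2.9050 × 10⁻⁴) = 0.017044 rad s⁻¹, so T = 2π/N = 368.64 s ≈ 369 s.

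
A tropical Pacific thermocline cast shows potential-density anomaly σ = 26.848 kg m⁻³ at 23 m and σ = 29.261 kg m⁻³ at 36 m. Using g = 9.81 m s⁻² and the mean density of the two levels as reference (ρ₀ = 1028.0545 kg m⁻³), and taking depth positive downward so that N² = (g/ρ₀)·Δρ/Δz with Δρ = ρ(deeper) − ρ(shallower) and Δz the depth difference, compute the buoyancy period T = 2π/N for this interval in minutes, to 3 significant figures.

Δρ = 1029.261 − 1026.848 = 2.413 kg m⁻³ over Δz = 36 − 23 = 13 m.
N² = (9.81/1028.0545) × (2.413/13) = 1.7712 × 10⁻³ s⁻².
N = √(1.7712 × 10⁻³) = 0.042086 rad s⁻¹, so T = 2π/N = 149.29 s = 2.4882 min ≈ 2.49 min.

2.49 min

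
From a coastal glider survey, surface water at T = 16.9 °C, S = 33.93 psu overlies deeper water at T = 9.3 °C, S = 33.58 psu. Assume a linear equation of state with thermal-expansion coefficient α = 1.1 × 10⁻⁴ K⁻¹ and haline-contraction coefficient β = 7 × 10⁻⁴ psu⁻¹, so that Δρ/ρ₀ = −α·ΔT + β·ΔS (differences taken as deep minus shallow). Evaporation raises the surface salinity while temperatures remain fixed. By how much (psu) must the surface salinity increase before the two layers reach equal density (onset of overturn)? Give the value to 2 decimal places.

Neutral buoyancy requires −α(T_deep − T_surf) + β(S_deep − S_surf′) = 0.
S_surf′ = S_deep − (α/β)·ΔT = 33.58 − (1.1 × 10⁻⁴/7 × 10⁻⁴)·(-7.6) = 34.7743 psu.
Increase required: 34.7743 − 33.93 = 0.8443 psu.

0.84 psu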